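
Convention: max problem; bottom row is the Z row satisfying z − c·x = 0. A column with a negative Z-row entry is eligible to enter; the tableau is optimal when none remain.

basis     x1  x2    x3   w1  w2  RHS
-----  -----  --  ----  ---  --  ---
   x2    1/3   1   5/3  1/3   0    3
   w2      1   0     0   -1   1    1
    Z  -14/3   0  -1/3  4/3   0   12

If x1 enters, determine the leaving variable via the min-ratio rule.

Column x1 entries and ratios — x2: 3/(1/3) = 9; w2: 1/1 = 1.
Smallest ratio is 1 in the row of w2, so w2 leaves.

w2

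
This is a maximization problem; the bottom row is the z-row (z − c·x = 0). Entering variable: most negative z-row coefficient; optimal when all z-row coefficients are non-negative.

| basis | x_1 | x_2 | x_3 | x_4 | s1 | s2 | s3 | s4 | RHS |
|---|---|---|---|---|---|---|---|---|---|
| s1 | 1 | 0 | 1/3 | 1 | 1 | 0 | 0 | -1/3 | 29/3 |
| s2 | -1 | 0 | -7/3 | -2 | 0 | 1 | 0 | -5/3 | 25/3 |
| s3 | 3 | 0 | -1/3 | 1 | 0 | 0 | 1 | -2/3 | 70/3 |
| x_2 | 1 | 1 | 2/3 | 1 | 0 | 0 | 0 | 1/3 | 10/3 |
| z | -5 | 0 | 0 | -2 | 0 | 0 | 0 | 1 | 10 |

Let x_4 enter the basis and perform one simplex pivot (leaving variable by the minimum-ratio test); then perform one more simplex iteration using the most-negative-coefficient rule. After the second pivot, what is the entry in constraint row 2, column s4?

-4/3

Ratio test on column x_4 — row 1: (29/3)/1 = 29/3; row 2: entry -2 ≤ 0; row 3: (70/3)/1 = 70/3; row 4: (10/3)/1 = 10/3. Minimum is 10/3 at row 4 (x_2 leaves); pivot element 1.
Divide row 4 by 1; eliminate column x_4 from the other rows.
Second iteration: most negative z-row entry is -3 in column x_1, so x_1 enters.
Ratio test on column x_1 — row 1: entry 0 ≤ 0; row 2: 15/1 = 15; row 3: 20/2 = 10; row 4: (10/3)/1 = 10/3. Minimum is 10/3 at row 4 (x_4 leaves); pivot element 1.
Divide row 4 by 1; eliminate column x_1 from the other rows.
After both pivots, the entry at constraint row 2, column s4 is -4/3.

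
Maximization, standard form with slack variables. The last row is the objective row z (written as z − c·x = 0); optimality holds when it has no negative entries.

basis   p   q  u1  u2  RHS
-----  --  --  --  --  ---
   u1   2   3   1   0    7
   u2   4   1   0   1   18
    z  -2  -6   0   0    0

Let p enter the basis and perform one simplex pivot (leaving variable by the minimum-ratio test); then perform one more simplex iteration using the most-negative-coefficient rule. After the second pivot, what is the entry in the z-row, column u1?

Ratio test on column p — row 1: 7/2 = 7/2; row 2: 18/4 = 9/2. Minimum is 7/2 at row 1 (u1 leaves); pivot element 2.
Divide row 1 by 2; eliminate column p from the other rows.
Second iteration: most negative z-row entry is -3 in column q, so q enters.
Ratio test on column q — row 1: (7/2)/(3/2) = 7/3; row 2: entry -5 ≤ 0. Minimum is 7/3 at row 1 (p leaves); pivot element 3/2.
Divide row 1 by 3/2; eliminate column q from the other rows.
After both pivots, the entry at the z-row, column u1 is 2.

2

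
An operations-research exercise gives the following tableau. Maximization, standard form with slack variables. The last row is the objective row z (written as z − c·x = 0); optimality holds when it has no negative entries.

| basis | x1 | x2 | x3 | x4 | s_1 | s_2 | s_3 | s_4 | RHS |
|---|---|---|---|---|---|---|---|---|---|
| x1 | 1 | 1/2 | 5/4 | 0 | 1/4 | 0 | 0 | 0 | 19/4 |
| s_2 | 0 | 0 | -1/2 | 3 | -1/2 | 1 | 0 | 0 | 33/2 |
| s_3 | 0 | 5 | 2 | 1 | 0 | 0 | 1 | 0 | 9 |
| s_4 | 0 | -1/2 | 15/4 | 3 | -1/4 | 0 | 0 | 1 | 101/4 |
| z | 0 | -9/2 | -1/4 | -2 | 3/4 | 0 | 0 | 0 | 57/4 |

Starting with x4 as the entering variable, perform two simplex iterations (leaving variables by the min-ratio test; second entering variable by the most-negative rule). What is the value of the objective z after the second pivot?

Ratio test on column x4 — row 1: entry 0 ≤ 0; row 2: (33/2)/3 = 11/2; row 3: 9/1 = 9; row 4: (101/4)/3 = 101/12. Minimum is 11/2 at row 2 (s_2 leaves); pivot element 3.
Pivot on row 2; the z-row RHS becomes 57/4 − (-2)·(11/2) = 101/4.
Next entering variable (most negative z-row entry -9/2): x2.
Ratio test on column x2 — row 1: (19/4)/(1/2) = 19/2; row 2: entry 0 ≤ 0; row 3: (7/2)/5 = 7/10; row 4: entry -1/2 ≤ 0. Minimum is 7/10 at row 3 (s_3 leaves); pivot element 5.
After the second pivot the z-row RHS is 101/4 − (-9/2)·(7/10) = 142/5.

142/5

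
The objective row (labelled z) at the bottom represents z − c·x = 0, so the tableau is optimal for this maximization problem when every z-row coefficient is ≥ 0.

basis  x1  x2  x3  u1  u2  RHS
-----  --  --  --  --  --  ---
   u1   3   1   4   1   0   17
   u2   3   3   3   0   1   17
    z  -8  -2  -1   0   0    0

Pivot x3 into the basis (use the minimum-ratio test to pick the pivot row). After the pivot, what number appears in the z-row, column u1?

1/4

Ratio test on column x3 — row 1: 17/4 = 17/4; row 2: 17/3 = 17/3. Minimum is 17/4 at row 1 (u1 leaves); pivot element 4.
Divide row 1 by 4; eliminate column x3 from the other rows.
z-row update in column u1: 0 − (-1)·(1/4) = 1/4.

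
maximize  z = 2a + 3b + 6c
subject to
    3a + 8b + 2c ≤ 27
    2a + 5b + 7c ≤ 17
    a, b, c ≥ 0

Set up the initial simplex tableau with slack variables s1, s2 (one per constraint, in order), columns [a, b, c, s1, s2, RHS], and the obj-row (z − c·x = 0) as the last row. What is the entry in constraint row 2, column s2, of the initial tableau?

1

Slack s2 belongs to constraint 2; its column is the unit vector e_2, so the entry in row 2 is 1.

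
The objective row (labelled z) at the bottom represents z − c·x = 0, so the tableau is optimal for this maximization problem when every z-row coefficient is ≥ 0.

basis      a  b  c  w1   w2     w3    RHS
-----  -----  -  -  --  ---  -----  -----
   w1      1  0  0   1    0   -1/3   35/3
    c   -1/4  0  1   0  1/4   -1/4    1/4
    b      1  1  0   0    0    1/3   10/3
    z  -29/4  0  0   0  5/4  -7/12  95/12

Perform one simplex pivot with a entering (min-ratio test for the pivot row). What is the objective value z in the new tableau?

Ratio test on column a — row 1: (35/3)/1 = 35/3; row 2: entry -1/4 ≤ 0; row 3: (10/3)/1 = 10/3. Minimum is 10/3 at row 3 (b leaves); pivot element 1.
Pivot on row 3; the z-row RHS becomes 95/12 − (-29/4)·(10/3) = 385/12.

385/12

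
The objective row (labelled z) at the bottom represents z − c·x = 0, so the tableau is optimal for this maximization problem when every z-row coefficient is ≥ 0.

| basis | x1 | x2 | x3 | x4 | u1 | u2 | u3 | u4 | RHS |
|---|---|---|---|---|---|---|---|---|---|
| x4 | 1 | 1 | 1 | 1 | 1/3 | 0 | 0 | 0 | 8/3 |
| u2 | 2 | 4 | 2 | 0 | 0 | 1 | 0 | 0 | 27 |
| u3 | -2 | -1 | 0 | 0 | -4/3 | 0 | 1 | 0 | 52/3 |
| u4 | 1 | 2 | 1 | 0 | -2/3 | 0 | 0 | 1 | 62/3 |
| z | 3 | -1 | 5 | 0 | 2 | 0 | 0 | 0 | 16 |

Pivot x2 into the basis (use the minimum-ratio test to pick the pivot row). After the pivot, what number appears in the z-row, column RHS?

Ratio test on column x2 — row 1: (8/3)/1 = 8/3; row 2: 27/4 = 27/4; row 3: entry -1 ≤ 0; row 4: (62/3)/2 = 31/3. Minimum is 8/3 at row 1 (x4 leaves); pivot element 1.
Divide row 1 by 1; eliminate column x2 from the other rows.
z-row update in column RHS: 16 − (-1)·(8/3) = 56/3.

56/3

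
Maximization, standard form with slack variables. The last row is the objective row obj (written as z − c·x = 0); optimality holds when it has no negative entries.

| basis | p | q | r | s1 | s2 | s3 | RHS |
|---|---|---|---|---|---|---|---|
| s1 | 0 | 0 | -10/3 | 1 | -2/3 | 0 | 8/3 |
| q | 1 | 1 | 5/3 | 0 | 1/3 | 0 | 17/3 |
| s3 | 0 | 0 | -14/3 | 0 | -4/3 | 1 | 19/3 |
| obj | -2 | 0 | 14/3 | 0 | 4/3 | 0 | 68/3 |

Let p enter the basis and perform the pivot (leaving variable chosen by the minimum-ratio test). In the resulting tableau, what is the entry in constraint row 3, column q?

0

Ratio test on column p — row 1: entry 0 ≤ 0; row 2: (17/3)/1 = 17/3; row 3: entry 0 ≤ 0. Minimum is 17/3 at row 2 (q leaves); pivot element 1.
Divide row 2 by 1; eliminate column p from the other rows.
Row 3 update in column q: 0 − 0·1 = 0.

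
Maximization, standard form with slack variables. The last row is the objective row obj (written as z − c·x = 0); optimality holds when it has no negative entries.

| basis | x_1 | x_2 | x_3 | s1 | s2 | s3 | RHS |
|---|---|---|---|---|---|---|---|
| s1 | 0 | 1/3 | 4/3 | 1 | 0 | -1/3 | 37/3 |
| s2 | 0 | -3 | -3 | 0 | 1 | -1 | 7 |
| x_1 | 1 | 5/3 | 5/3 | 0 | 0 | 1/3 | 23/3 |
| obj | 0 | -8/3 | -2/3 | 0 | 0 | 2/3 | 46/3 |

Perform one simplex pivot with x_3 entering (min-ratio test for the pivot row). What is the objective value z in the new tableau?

Ratio test on column x_3 — row 1: (37/3)/(4/3) = 37/4; row 2: entry -3 ≤ 0; row 3: (23/3)/(5/3) = 23/5. Minimum is 23/5 at row 3 (x_1 leaves); pivot element 5/3.
Pivot on row 3; the obj-row RHS becomes 46/3 − (-2/3)·(23/5) = 92/5.

92/5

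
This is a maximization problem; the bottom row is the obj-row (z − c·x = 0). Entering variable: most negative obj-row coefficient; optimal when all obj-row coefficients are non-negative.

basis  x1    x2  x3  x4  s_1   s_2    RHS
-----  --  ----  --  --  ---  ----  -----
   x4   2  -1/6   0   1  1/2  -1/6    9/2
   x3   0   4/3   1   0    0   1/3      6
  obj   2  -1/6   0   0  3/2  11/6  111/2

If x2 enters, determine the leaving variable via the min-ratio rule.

x3

Column x2 entries and ratios — x4: -1/6 ≤ 0, skip; x3: 6/(4/3) = 9/2.
Smallest ratio is 9/2 in the row of x3, so x3 leaves.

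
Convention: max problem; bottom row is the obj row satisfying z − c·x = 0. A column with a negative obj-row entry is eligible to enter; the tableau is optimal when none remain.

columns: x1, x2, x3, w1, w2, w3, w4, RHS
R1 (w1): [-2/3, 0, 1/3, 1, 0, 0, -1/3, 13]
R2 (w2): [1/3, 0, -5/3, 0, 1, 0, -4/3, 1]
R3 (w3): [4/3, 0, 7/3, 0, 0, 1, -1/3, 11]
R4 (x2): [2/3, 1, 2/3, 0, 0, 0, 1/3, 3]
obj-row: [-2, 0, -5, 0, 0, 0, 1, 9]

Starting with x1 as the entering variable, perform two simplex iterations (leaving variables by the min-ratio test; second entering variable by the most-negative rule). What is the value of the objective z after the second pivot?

Ratio test on column x1 — row 1: entry -2/3 ≤ 0; row 2: 1/(1/3) = 3; row 3: 11/(4/3) = 33/4; row 4: 3/(2/3) = 9/2. Minimum is 3 at row 2 (w2 leaves); pivot element 1/3.
Pivot on row 2; the obj-row RHS becomes 9 − (-2)·3 = 15.
Next entering variable (most negative obj-row entry -15): x3.
Ratio test on column x3 — row 1: entry -3 ≤ 0; row 2: entry -5 ≤ 0; row 3: 7/9 = 7/9; row 4: 1/4 = 1/4. Minimum is 1/4 at row 4 (x2 leaves); pivot element 4.
After the second pivot the obj-row RHS is 15 − (-15)·(1/4) = 75/4.

75/4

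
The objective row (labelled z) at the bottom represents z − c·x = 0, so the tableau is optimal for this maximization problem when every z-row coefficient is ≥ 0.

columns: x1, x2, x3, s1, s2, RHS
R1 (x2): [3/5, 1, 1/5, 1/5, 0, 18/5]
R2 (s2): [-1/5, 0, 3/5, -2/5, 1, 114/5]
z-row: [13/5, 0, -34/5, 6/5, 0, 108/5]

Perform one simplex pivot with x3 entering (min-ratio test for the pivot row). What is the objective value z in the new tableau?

144

Ratio test on column x3 — row 1: (18/5)/(1/5) = 18; row 2: (114/5)/(3/5) = 38. Minimum is 18 at row 1 (x2 leaves); pivot element 1/5.
Pivot on row 1; the z-row RHS becomes 108/5 − (-34/5)·18 = 144.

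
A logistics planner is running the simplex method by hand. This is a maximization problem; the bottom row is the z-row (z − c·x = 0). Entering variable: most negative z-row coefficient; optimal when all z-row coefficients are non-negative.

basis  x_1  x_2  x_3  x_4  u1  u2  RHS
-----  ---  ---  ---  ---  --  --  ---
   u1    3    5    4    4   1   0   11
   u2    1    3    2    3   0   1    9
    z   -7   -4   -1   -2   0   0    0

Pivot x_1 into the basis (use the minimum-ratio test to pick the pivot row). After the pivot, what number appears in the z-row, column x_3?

25/3

Ratio test on column x_1 — row 1: 11/3 = 11/3; row 2: 9/1 = 9. Minimum is 11/3 at row 1 (u1 leaves); pivot element 3.
Divide row 1 by 3; eliminate column x_1 from the other rows.
z-row update in column x_3: -1 − (-7)·(4/3) = 25/3.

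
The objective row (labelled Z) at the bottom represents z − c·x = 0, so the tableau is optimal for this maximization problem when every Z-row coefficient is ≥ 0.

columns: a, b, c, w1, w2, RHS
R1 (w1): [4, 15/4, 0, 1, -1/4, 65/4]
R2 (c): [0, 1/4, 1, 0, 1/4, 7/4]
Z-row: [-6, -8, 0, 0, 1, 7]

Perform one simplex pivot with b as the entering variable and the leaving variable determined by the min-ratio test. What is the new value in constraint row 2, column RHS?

Ratio test on column b — row 1: (65/4)/(15/4) = 13/3; row 2: (7/4)/(1/4) = 7. Minimum is 13/3 at row 1 (w1 leaves); pivot element 15/4.
Divide row 1 by 15/4; eliminate column b from the other rows.
Row 2 update in column RHS: 7/4 − (1/4)·(13/3) = 2/3.

2/3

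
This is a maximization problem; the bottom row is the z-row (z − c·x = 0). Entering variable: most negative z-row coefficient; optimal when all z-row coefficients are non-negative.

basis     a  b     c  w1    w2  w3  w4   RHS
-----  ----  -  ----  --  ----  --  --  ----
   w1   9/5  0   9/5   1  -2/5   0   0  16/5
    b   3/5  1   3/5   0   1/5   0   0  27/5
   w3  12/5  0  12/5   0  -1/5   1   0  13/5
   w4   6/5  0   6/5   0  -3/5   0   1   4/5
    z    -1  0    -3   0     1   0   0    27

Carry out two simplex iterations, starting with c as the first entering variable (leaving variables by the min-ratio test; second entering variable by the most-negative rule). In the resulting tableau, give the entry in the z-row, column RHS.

Ratio test on column c — row 1: (16/5)/(9/5) = 16/9; row 2: (27/5)/(3/5) = 9; row 3: (13/5)/(12/5) = 13/12; row 4: (4/5)/(6/5) = 2/3. Minimum is 2/3 at row 4 (w4 leaves); pivot element 6/5.
Divide row 4 by 6/5; eliminate column c from the other rows.
Second iteration: most negative z-row entry is -1/2 in column w2, so w2 enters.
Ratio test on column w2 — row 1: 2/(1/2) = 4; row 2: 5/(1/2) = 10; row 3: 1/1 = 1; row 4: entry -1/2 ≤ 0. Minimum is 1 at row 3 (w3 leaves); pivot element 1.
Divide row 3 by 1; eliminate column w2 from the other rows.
After both pivots, the entry at the z-row, column RHS is 59/2.

59/2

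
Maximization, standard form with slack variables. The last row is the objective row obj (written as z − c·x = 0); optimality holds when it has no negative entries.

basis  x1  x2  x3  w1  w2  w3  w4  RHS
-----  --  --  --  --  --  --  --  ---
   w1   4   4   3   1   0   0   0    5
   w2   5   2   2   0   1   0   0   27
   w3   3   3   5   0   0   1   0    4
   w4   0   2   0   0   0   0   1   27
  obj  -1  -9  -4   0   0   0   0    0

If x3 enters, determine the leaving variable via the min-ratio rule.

Column x3 entries and ratios — w1: 5/3 = 5/3; w2: 27/2 = 27/2; w3: 4/5 = 4/5; w4: 0 ≤ 0, skip.
Smallest ratio is 4/5 in the row of w3, so w3 leaves.

w3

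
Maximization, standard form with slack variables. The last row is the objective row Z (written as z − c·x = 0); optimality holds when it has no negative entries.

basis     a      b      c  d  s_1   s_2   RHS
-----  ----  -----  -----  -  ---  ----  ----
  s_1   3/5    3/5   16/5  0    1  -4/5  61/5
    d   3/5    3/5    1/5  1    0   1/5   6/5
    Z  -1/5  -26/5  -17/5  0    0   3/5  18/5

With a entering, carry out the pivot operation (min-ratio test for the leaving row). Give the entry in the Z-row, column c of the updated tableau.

-10/3

Ratio test on column a — row 1: (61/5)/(3/5) = 61/3; row 2: (6/5)/(3/5) = 2. Minimum is 2 at row 2 (d leaves); pivot element 3/5.
Divide row 2 by 3/5; eliminate column a from the other rows.
Z-row update in column c: -17/5 − (-1/5)·(1/3) = -10/3.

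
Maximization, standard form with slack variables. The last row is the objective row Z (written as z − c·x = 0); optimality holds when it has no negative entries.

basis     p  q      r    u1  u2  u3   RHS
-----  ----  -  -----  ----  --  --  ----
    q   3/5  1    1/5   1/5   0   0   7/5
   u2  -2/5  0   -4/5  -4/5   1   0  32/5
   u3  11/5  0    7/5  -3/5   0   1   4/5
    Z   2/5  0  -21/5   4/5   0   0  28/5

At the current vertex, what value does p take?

0

p is not in the basis, so in the current basic feasible solution p = 0.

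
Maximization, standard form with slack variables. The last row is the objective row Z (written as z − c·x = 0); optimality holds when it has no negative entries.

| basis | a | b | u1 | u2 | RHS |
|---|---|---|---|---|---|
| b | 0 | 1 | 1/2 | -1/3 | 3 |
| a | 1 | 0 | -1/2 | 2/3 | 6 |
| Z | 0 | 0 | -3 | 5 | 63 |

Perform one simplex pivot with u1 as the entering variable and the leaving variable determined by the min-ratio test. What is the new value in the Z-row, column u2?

3

Ratio test on column u1 — row 1: 3/(1/2) = 6; row 2: entry -1/2 ≤ 0. Minimum is 6 at row 1 (b leaves); pivot element 1/2.
Divide row 1 by 1/2; eliminate column u1 from the other rows.
Z-row update in column u2: 5 − (-3)·(-2/3) = 3.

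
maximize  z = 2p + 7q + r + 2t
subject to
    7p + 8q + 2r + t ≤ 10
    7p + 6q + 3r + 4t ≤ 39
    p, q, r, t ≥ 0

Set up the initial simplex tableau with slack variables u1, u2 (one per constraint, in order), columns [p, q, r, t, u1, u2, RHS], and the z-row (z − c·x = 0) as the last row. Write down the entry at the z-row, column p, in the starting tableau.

The z-row carries the negated objective coefficients: the p entry is -2.

-2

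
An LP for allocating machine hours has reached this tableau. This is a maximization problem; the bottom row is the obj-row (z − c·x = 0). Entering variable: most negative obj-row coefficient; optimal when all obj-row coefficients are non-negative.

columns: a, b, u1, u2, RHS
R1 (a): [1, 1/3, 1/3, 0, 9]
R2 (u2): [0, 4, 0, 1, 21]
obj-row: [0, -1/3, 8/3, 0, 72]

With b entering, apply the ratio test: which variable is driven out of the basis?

Column b entries and ratios — a: 9/(1/3) = 27; u2: 21/4 = 21/4.
Smallest ratio is 21/4 in the row of u2, so u2 leaves.

u2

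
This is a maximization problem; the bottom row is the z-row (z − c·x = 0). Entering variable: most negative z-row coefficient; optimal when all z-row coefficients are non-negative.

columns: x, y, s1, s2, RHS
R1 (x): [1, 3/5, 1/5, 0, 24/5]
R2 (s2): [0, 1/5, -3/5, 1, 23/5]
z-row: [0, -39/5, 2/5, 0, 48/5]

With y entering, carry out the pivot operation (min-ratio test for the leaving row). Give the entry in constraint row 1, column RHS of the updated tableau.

Ratio test on column y — row 1: (24/5)/(3/5) = 8; row 2: (23/5)/(1/5) = 23. Minimum is 8 at row 1 (x leaves); pivot element 3/5.
Divide row 1 by 3/5; eliminate column y from the other rows.
In the new row 1, the RHS entry is the old entry divided by the pivot: (24/5)/(3/5) = 8.

8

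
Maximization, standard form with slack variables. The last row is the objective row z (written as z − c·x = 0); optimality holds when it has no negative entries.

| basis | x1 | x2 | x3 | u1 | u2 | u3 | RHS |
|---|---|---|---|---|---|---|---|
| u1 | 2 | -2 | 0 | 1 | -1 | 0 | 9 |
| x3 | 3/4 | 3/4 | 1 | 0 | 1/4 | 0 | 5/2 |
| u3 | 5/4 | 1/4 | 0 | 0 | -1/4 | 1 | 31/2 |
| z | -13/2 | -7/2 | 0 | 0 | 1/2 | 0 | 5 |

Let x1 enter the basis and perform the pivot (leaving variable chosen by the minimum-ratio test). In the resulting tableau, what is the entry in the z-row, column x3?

Ratio test on column x1 — row 1: 9/2 = 9/2; row 2: (5/2)/(3/4) = 10/3; row 3: (31/2)/(5/4) = 62/5. Minimum is 10/3 at row 2 (x3 leaves); pivot element 3/4.
Divide row 2 by 3/4; eliminate column x1 from the other rows.
z-row update in column x3: 0 − (-13/2)·(4/3) = 26/3.

26/3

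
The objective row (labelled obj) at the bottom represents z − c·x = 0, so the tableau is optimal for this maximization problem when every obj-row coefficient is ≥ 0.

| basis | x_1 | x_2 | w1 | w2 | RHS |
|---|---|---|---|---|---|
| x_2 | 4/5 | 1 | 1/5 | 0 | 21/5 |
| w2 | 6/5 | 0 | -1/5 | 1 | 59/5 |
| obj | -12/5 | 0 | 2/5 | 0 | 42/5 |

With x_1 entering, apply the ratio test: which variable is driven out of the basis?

x_2

Column x_1 entries and ratios — x_2: (21/5)/(4/5) = 21/4; w2: (59/5)/(6/5) = 59/6.
Smallest ratio is 21/4 in the row of x_2, so x_2 leaves.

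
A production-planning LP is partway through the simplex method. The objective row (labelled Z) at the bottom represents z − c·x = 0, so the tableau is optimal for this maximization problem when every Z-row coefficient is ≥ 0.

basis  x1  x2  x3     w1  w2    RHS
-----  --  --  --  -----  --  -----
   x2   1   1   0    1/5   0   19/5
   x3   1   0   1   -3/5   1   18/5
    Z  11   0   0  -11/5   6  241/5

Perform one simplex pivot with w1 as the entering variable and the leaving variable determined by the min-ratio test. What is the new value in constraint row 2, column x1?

Ratio test on column w1 — row 1: (19/5)/(1/5) = 19; row 2: entry -3/5 ≤ 0. Minimum is 19 at row 1 (x2 leaves); pivot element 1/5.
Divide row 1 by 1/5; eliminate column w1 from the other rows.
Row 2 update in column x1: 1 − (-3/5)·5 = 4.

4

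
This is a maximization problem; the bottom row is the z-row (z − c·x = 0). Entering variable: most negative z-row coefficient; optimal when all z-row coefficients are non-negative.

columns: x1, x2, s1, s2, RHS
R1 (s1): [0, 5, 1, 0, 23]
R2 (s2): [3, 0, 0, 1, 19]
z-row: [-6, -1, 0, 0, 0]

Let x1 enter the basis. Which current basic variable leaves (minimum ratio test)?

Column x1 entries and ratios — s1: 0 ≤ 0, skip; s2: 19/3 = 19/3.
Smallest ratio is 19/3 in the row of s2, so s2 leaves.

s2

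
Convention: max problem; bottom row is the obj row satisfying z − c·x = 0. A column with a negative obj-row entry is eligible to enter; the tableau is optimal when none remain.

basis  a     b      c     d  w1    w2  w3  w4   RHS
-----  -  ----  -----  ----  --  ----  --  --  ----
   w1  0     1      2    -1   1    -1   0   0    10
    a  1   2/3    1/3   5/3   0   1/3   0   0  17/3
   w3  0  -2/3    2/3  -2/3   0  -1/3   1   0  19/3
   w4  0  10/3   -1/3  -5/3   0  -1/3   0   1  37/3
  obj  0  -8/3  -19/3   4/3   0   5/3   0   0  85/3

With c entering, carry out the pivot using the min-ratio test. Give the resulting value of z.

Ratio test on column c — row 1: 10/2 = 5; row 2: (17/3)/(1/3) = 17; row 3: (19/3)/(2/3) = 19/2; row 4: entry -1/3 ≤ 0. Minimum is 5 at row 1 (w1 leaves); pivot element 2.
Pivot on row 1; the obj-row RHS becomes 85/3 − (-19/3)·5 = 60.

60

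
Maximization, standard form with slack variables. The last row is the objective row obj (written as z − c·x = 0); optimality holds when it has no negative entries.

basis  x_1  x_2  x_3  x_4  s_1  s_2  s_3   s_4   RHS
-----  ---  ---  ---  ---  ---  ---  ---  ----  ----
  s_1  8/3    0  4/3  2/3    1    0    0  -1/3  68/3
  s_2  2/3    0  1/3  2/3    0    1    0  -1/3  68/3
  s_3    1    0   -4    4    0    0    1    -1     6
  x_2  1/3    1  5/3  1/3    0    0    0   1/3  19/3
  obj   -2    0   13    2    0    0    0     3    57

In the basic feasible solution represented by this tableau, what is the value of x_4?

0

x_4 is not in the basis, so in the current basic feasible solution x_4 = 0.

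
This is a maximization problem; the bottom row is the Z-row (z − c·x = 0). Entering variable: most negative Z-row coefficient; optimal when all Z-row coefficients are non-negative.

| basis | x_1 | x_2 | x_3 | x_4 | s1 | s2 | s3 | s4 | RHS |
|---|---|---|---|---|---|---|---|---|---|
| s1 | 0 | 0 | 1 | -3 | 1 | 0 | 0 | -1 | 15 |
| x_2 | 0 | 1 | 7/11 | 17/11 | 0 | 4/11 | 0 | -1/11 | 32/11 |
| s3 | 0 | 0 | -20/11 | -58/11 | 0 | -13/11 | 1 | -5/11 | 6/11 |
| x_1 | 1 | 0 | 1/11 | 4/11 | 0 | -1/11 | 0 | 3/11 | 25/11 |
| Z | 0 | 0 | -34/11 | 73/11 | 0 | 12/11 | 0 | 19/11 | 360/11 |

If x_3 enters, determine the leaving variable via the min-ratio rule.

Column x_3 entries and ratios — s1: 15/1 = 15; x_2: (32/11)/(7/11) = 32/7; s3: -20/11 ≤ 0, skip; x_1: (25/11)/(1/11) = 25.
Smallest ratio is 32/7 in the row of x_2, so x_2 leaves.

x_2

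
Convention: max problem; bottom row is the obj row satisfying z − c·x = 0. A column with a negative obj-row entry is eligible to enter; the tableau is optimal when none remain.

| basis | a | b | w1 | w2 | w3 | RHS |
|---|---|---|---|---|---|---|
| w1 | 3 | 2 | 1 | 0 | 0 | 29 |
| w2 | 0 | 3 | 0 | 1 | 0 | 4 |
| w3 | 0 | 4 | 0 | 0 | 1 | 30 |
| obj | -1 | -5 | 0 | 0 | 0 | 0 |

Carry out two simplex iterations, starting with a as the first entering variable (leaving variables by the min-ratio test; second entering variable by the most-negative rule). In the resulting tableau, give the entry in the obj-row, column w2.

Ratio test on column a — row 1: 29/3 = 29/3; row 2: entry 0 ≤ 0; row 3: entry 0 ≤ 0. Minimum is 29/3 at row 1 (w1 leaves); pivot element 3.
Divide row 1 by 3; eliminate column a from the other rows.
Second iteration: most negative obj-row entry is -13/3 in column b, so b enters.
Ratio test on column b — row 1: (29/3)/(2/3) = 29/2; row 2: 4/3 = 4/3; row 3: 30/4 = 15/2. Minimum is 4/3 at row 2 (w2 leaves); pivot element 3.
Divide row 2 by 3; eliminate column b from the other rows.
After both pivots, the entry at the obj-row, column w2 is 13/9.

13/9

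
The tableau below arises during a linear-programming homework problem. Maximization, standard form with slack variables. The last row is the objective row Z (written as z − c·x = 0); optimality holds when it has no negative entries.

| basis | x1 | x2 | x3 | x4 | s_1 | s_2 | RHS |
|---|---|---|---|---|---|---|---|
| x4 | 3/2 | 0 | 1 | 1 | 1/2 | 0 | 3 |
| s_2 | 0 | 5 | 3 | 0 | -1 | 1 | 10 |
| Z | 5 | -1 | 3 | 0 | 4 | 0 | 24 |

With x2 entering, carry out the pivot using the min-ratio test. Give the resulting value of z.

Ratio test on column x2 — row 1: entry 0 ≤ 0; row 2: 10/5 = 2. Minimum is 2 at row 2 (s_2 leaves); pivot element 5.
Pivot on row 2; the Z-row RHS becomes 24 − (-1)·2 = 26.

26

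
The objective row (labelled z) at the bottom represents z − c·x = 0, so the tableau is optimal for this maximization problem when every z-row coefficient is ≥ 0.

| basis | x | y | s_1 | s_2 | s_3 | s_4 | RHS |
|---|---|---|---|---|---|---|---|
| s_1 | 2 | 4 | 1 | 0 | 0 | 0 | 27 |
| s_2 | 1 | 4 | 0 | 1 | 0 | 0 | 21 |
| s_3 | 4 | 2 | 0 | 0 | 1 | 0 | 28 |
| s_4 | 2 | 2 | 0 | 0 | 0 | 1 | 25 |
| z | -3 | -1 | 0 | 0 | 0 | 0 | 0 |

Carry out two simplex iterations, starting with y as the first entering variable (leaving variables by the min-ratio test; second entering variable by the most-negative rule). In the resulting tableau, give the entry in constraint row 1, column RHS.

1

Ratio test on column y — row 1: 27/4 = 27/4; row 2: 21/4 = 21/4; row 3: 28/2 = 14; row 4: 25/2 = 25/2. Minimum is 21/4 at row 2 (s_2 leaves); pivot element 4.
Divide row 2 by 4; eliminate column y from the other rows.
Second iteration: most negative z-row entry is -11/4 in column x, so x enters.
Ratio test on column x — row 1: 6/1 = 6; row 2: (21/4)/(1/4) = 21; row 3: (35/2)/(7/2) = 5; row 4: (29/2)/(3/2) = 29/3. Minimum is 5 at row 3 (s_3 leaves); pivot element 7/2.
Divide row 3 by 7/2; eliminate column x from the other rows.
After both pivots, the entry at constraint row 1, column RHS is 1.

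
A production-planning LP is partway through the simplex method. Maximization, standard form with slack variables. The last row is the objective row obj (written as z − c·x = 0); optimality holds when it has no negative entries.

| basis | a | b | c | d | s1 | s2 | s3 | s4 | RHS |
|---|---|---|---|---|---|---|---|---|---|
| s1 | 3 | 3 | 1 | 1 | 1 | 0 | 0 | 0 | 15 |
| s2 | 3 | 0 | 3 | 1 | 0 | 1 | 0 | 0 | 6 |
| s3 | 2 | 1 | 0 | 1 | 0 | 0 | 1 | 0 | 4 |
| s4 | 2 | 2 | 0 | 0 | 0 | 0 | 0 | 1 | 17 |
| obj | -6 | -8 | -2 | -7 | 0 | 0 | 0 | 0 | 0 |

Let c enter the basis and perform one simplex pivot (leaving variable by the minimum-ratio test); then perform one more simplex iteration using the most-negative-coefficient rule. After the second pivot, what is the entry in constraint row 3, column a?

Ratio test on column c — row 1: 15/1 = 15; row 2: 6/3 = 2; row 3: entry 0 ≤ 0; row 4: entry 0 ≤ 0. Minimum is 2 at row 2 (s2 leaves); pivot element 3.
Divide row 2 by 3; eliminate column c from the other rows.
Second iteration: most negative obj-row entry is -8 in column b, so b enters.
Ratio test on column b — row 1: 13/3 = 13/3; row 2: entry 0 ≤ 0; row 3: 4/1 = 4; row 4: 17/2 = 17/2. Minimum is 4 at row 3 (s3 leaves); pivot element 1.
Divide row 3 by 1; eliminate column b from the other rows.
After both pivots, the entry at constraint row 3, column a is 2.

2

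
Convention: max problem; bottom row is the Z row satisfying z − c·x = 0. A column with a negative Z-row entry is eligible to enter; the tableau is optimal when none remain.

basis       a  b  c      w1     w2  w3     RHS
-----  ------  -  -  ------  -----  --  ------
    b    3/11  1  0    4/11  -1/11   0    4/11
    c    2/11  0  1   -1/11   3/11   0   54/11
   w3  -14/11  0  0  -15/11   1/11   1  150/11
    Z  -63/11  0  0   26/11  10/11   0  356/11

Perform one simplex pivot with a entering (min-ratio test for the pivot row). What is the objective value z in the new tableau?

Ratio test on column a — row 1: (4/11)/(3/11) = 4/3; row 2: (54/11)/(2/11) = 27; row 3: entry -14/11 ≤ 0. Minimum is 4/3 at row 1 (b leaves); pivot element 3/11.
Pivot on row 1; the Z-row RHS becomes 356/11 − (-63/11)·(4/3) = 40.

40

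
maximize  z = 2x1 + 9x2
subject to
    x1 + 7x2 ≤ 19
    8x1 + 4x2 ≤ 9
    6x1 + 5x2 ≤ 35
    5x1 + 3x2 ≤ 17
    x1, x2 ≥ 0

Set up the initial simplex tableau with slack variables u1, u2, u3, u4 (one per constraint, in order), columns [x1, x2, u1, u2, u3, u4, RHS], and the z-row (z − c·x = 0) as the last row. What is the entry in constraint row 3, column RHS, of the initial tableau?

35

The RHS of constraint 3 is b_3 = 35.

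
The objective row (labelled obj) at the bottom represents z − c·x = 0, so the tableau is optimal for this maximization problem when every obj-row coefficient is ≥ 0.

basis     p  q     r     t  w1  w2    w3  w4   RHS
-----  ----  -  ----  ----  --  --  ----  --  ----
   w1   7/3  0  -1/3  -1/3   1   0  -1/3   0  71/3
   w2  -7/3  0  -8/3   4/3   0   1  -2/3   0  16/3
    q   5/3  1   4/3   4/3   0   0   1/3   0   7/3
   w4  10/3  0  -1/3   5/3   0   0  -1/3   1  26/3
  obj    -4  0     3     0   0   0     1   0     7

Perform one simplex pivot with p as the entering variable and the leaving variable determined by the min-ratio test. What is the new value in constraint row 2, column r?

Ratio test on column p — row 1: (71/3)/(7/3) = 71/7; row 2: entry -7/3 ≤ 0; row 3: (7/3)/(5/3) = 7/5; row 4: (26/3)/(10/3) = 13/5. Minimum is 7/5 at row 3 (q leaves); pivot element 5/3.
Divide row 3 by 5/3; eliminate column p from the other rows.
Row 2 update in column r: -8/3 − (-7/3)·(4/5) = -4/5.

-4/5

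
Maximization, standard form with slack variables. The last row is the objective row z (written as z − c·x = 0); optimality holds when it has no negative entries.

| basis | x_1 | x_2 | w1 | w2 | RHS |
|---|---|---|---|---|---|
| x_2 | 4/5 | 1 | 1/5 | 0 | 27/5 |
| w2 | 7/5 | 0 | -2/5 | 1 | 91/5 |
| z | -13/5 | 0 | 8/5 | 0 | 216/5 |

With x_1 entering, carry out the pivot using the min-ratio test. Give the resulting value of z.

243/4

Ratio test on column x_1 — row 1: (27/5)/(4/5) = 27/4; row 2: (91/5)/(7/5) = 13. Minimum is 27/4 at row 1 (x_2 leaves); pivot element 4/5.
Pivot on row 1; the z-row RHS becomes 216/5 − (-13/5)·(27/4) = 243/4.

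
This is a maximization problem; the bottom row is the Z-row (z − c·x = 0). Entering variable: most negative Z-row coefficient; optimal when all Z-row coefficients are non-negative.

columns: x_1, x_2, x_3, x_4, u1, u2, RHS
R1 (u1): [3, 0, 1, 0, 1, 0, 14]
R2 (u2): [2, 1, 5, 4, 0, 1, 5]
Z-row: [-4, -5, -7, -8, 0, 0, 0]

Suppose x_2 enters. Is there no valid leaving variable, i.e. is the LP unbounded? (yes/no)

Column x_2 has positive entries in row(s) 2, so the ratio test bounds it — not unbounded.

no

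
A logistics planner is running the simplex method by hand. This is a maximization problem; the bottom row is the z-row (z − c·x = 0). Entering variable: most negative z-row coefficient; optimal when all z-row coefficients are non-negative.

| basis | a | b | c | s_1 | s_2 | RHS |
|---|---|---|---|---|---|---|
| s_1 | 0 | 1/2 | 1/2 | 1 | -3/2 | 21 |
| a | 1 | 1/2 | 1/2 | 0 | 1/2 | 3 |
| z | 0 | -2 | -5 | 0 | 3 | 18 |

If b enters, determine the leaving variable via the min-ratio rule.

a

Column b entries and ratios — s_1: 21/(1/2) = 42; a: 3/(1/2) = 6.
Smallest ratio is 6 in the row of a, so a leaves.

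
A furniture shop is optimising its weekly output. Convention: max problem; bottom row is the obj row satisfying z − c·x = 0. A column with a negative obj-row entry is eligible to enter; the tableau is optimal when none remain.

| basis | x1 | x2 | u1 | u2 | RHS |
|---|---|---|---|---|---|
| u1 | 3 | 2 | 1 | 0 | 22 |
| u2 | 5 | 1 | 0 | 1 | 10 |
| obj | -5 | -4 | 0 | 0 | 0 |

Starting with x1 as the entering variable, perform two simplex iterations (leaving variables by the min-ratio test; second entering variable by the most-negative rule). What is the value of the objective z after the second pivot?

Ratio test on column x1 — row 1: 22/3 = 22/3; row 2: 10/5 = 2. Minimum is 2 at row 2 (u2 leaves); pivot element 5.
Pivot on row 2; the obj-row RHS becomes 0 − (-5)·2 = 10.
Next entering variable (most negative obj-row entry -3): x2.
Ratio test on column x2 — row 1: 16/(7/5) = 80/7; row 2: 2/(1/5) = 10. Minimum is 10 at row 2 (x1 leaves); pivot element 1/5.
After the second pivot the obj-row RHS is 10 − (-3)·10 = 40.

40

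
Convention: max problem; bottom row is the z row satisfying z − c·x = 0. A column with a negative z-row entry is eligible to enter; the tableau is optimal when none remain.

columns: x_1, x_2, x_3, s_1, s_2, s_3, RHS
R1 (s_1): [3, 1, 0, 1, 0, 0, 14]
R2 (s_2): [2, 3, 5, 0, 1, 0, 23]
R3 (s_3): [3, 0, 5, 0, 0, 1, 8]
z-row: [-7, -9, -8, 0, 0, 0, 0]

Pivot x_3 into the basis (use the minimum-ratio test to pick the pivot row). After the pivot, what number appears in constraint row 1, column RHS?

14

Ratio test on column x_3 — row 1: entry 0 ≤ 0; row 2: 23/5 = 23/5; row 3: 8/5 = 8/5. Minimum is 8/5 at row 3 (s_3 leaves); pivot element 5.
Divide row 3 by 5; eliminate column x_3 from the other rows.
Row 1 update in column RHS: 14 − 0·(8/5) = 14.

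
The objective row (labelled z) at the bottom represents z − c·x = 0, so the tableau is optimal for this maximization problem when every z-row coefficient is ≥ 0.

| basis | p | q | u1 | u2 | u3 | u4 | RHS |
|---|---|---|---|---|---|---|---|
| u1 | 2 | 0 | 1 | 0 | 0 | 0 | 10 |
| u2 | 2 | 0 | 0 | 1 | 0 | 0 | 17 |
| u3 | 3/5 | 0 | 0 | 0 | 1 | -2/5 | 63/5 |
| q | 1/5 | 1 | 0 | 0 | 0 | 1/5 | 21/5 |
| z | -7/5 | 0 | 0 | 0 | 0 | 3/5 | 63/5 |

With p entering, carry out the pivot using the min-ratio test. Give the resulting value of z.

Ratio test on column p — row 1: 10/2 = 5; row 2: 17/2 = 17/2; row 3: (63/5)/(3/5) = 21; row 4: (21/5)/(1/5) = 21. Minimum is 5 at row 1 (u1 leaves); pivot element 2.
Pivot on row 1; the z-row RHS becomes 63/5 − (-7/5)·5 = 98/5.

98/5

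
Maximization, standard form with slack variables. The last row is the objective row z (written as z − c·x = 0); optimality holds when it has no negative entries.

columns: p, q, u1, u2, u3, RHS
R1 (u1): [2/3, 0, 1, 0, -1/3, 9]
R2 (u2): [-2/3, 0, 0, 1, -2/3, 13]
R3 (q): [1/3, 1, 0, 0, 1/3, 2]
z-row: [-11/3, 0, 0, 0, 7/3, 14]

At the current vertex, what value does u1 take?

9

u1 is basic (row 1); its value is the RHS of that row, 9.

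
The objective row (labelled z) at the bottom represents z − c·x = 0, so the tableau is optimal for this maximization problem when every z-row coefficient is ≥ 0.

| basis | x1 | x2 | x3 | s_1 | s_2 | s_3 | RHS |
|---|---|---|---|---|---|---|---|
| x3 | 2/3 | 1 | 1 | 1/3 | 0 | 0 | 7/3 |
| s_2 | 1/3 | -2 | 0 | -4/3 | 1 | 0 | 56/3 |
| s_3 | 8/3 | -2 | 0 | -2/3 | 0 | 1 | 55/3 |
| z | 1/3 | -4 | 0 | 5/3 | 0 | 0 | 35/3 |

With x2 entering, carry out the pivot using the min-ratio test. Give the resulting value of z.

Ratio test on column x2 — row 1: (7/3)/1 = 7/3; row 2: entry -2 ≤ 0; row 3: entry -2 ≤ 0. Minimum is 7/3 at row 1 (x3 leaves); pivot element 1.
Pivot on row 1; the z-row RHS becomes 35/3 − (-4)·(7/3) = 21.

21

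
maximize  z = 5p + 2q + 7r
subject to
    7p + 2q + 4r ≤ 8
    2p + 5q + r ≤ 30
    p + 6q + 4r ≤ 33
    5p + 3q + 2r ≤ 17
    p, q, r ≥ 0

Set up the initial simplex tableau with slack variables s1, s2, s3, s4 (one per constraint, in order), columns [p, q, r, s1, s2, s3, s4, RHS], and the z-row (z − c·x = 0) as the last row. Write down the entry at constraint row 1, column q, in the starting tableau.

2

Constraint 1 has coefficient 2 on q.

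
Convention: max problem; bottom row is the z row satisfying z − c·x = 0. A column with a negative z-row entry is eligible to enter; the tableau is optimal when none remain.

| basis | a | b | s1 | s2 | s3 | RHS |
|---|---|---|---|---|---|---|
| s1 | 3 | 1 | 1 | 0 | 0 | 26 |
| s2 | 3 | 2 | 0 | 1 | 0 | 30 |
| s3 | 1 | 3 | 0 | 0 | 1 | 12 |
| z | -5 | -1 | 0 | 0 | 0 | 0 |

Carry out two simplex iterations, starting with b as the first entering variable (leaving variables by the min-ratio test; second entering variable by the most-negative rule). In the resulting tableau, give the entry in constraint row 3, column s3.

Ratio test on column b — row 1: 26/1 = 26; row 2: 30/2 = 15; row 3: 12/3 = 4. Minimum is 4 at row 3 (s3 leaves); pivot element 3.
Divide row 3 by 3; eliminate column b from the other rows.
Second iteration: most negative z-row entry is -14/3 in column a, so a enters.
Ratio test on column a — row 1: 22/(8/3) = 33/4; row 2: 22/(7/3) = 66/7; row 3: 4/(1/3) = 12. Minimum is 33/4 at row 1 (s1 leaves); pivot element 8/3.
Divide row 1 by 8/3; eliminate column a from the other rows.
After both pivots, the entry at constraint row 3, column s3 is 3/8.

3/8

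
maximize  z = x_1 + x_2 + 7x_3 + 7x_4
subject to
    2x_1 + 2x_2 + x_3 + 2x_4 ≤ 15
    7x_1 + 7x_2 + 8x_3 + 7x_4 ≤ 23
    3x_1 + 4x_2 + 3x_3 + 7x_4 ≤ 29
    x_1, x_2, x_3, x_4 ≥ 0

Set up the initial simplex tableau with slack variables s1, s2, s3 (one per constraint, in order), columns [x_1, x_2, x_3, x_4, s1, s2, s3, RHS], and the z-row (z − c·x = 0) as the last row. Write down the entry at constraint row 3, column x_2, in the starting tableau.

Constraint 3 has coefficient 4 on x_2.

4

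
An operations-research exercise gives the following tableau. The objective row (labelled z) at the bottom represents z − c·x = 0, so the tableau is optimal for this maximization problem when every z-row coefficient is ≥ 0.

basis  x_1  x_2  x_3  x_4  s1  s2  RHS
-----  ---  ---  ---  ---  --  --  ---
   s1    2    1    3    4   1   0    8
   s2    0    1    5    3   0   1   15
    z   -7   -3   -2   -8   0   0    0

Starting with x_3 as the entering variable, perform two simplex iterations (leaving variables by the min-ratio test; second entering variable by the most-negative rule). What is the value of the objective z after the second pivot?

28

Ratio test on column x_3 — row 1: 8/3 = 8/3; row 2: 15/5 = 3. Minimum is 8/3 at row 1 (s1 leaves); pivot element 3.
Pivot on row 1; the z-row RHS becomes 0 − (-2)·(8/3) = 16/3.
Next entering variable (most negative z-row entry -17/3): x_1.
Ratio test on column x_1 — row 1: (8/3)/(2/3) = 4; row 2: entry -10/3 ≤ 0. Minimum is 4 at row 1 (x_3 leaves); pivot element 2/3.
After the second pivot the z-row RHS is 16/3 − (-17/3)·4 = 28.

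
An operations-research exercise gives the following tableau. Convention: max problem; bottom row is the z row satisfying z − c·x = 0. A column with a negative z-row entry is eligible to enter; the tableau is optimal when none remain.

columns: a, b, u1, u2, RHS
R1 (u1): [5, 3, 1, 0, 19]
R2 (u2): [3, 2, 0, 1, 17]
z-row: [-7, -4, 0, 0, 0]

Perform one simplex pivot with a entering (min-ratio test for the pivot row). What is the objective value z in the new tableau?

133/5

Ratio test on column a — row 1: 19/5 = 19/5; row 2: 17/3 = 17/3. Minimum is 19/5 at row 1 (u1 leaves); pivot element 5.
Pivot on row 1; the z-row RHS becomes 0 − (-7)·(19/5) = 133/5.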